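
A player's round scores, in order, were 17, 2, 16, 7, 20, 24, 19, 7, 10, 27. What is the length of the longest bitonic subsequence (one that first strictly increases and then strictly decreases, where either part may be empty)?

6

inc[i] = longest strictly increasing subsequence ending at i; dec[i] = longest strictly decreasing subsequence starting at i:
i:      1  2  3  4  5  6  7  8  9 10
a[i]:  17  2 16  7 20 24 19  7 10 27
inc:    1  1  2  2  3  4  3  2  3  5
dec:    3  1  2  1  3  3  2  1  1  1
Best peak at i=6 (value 24): inc=4, dec=3, length 4+3−1 = 6.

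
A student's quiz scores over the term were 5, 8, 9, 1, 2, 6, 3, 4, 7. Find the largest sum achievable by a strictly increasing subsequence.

22

Let S[i] be the best sum of a strictly increasing subsequence ending at i:
i:      1  2  3  4  5  6  7  8  9
a[i]:   5  8  9  1  2  6  3  4  7
S:      5 13 22  1  3 11  6 10 18
Maximum is 22 (e.g. 5 + 8 + 9).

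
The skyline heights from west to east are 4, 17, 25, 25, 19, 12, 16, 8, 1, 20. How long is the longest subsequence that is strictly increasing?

Track the smallest tail for each achievable length (strict):
4 → extends → [4]
17 → extends → [4, 17]
25 → extends → [4, 17, 25]
25 → already a tail → [4, 17, 25]
19 → replaces 25 → [4, 17, 19]
12 → replaces 17 → [4, 12, 19]
16 → replaces 19 → [4, 12, 16]
8 → replaces 12 → [4, 8, 16]
1 → replaces 4 → [1, 8, 16]
20 → extends → [1, 8, 16, 20]
Four tails, so the longest strictly increasing subsequence has length 4 (e.g. 4, 17, 19, 20).

4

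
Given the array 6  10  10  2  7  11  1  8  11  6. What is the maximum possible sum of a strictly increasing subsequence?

Let S[i] be the best sum of a strictly increasing subsequence ending at i:
i:      1  2  3  4  5  6  7  8  9 10
a[i]:   6 10 10  2  7 11  1  8 11  6
S:      6 16 16  2 13 27  1 21 32  8
Maximum is 32 (e.g. 6 + 7 + 8 + 11).

32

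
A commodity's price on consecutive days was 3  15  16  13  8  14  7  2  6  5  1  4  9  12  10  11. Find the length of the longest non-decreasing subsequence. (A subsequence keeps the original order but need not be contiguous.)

5

Track the smallest tail for each achievable length (allowing ties):
3 → extends → [3]
15 → extends → [3, 15]
16 → extends → [3, 15, 16]
13 → replaces 15 → [3, 13, 16]
8 → replaces 13 → [3, 8, 16]
14 → replaces 16 → [3, 8, 14]
7 → replaces 8 → [3, 7, 14]
2 → replaces 3 → [2, 7, 14]
6 → replaces 7 → [2, 6, 14]
5 → replaces 6 → [2, 5, 14]
1 → replaces 2 → [1, 5, 14]
4 → replaces 5 → [1, 4, 14]
9 → replaces 14 → [1, 4, 9]
12 → extends → [1, 4, 9, 12]
10 → replaces 12 → [1, 4, 9, 10]
11 → extends → [1, 4, 9, 10, 11]
Five tails, so the longest non-decreasing subsequence has length 5 (e.g. 3, 8, 9, 10, 11).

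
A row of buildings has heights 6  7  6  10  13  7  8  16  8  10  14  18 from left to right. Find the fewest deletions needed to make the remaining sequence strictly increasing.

Fewest deletions = n − (longest strictly increasing subsequence).
i:      1  2  3  4  5  6  7  8  9 10 11 12
a[i]:   6  7  6 10 13  7  8 16  8 10 14 18
dp:     1  2  1  3  4  2  3  5  3  4  5  6
max dp = 6, so deletions = 12 − 6 = 6.

6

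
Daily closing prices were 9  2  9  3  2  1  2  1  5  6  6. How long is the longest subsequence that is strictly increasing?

Track the smallest tail for each achievable length (strict):
9 → extends → [9]
2 → replaces 9 → [2]
9 → extends → [2, 9]
3 → replaces 9 → [2, 3]
2 → already a tail → [2, 3]
1 → replaces 2 → [1, 3]
2 → replaces 3 → [1, 2]
1 → already a tail → [1, 2]
5 → extends → [1, 2, 5]
6 → extends → [1, 2, 5, 6]
6 → already a tail → [1, 2, 5, 6]
Four tails, so the longest strictly increasing subsequence has length 4 (e.g. 2, 3, 5, 6).

4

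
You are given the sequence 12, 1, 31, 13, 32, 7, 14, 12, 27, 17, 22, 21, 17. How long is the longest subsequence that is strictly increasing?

Track the smallest tail for each achievable length (strict):
12 → extends → [12]
1 → replaces 12 → [1]
31 → extends → [1, 31]
13 → replaces 31 → [1, 13]
32 → extends → [1, 13, 32]
7 → replaces 13 → [1, 7, 32]
14 → replaces 32 → [1, 7, 14]
12 → replaces 14 → [1, 7, 12]
27 → extends → [1, 7, 12, 27]
17 → replaces 27 → [1, 7, 12, 17]
22 → extends → [1, 7, 12, 17, 22]
21 → replaces 22 → [1, 7, 12, 17, 21]
17 → already a tail → [1, 7, 12, 17, 21]
Five tails, so the longest strictly increasing subsequence has length 5 (e.g. 12, 13, 14, 17, 22).

5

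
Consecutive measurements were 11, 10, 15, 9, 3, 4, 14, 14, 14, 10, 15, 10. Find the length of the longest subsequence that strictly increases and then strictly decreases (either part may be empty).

inc[i] = longest strictly increasing subsequence ending at i; dec[i] = longest strictly decreasing subsequence starting at i:
i:      1  2  3  4  5  6  7  8  9 10 11 12
a[i]:  11 10 15  9  3  4 14 14 14 10 15 10
inc:    1  1  2  1  1  2  3  3  3  3  4  3
dec:    4  3  3  2  1  1  2  2  2  1  2  1
Best peak at i=11 (value 15): inc=4, dec=2, length 4+2−1 = 5.

5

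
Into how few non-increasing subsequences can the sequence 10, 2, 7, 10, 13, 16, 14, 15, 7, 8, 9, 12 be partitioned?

6

Place each on the leftmost legal pile:
10 → new pile 1 (tops now [10])
2 → pile 1 (tops now [2])
7 → new pile 2 (tops now [2, 7])
10 → new pile 3 (tops now [2, 7, 10])
13 → new pile 4 (tops now [2, 7, 10, 13])
16 → new pile 5 (tops now [2, 7, 10, 13, 16])
14 → pile 5 (tops now [2, 7, 10, 13, 14])
15 → new pile 6 (tops now [2, 7, 10, 13, 14, 15])
7 → pile 2 (tops now [2, 7, 10, 13, 14, 15])
8 → pile 3 (tops now [2, 7, 8, 13, 14, 15])
9 → pile 4 (tops now [2, 7, 8, 9, 14, 15])
12 → pile 5 (tops now [2, 7, 8, 9, 12, 15])
Six piles.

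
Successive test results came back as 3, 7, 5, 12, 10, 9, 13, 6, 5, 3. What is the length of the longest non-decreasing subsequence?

4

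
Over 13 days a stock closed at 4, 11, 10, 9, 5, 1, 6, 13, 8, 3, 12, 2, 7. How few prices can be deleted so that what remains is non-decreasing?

8

Fewest deletions = n − (longest non-decreasing subsequence).
i:      1  2  3  4  5  6  7  8  9 10 11 12 13
a[i]:   4 11 10  9  5  1  6 13  8  3 12  2  7
dp:     1  2  2  2  2  1  3  4  4  2  5  2  4
max dp = 5, so deletions = 13 − 5 = 8.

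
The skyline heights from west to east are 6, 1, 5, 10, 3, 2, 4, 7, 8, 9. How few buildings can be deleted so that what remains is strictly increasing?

4

Fewest deletions = n − (longest strictly increasing subsequence).
Patience tails:
6 → extends → [6]
1 → replaces 6 → [1]
5 → extends → [1, 5]
10 → extends → [1, 5, 10]
3 → replaces 5 → [1, 3, 10]
2 → replaces 3 → [1, 2, 10]
4 → replaces 10 → [1, 2, 4]
7 → extends → [1, 2, 4, 7]
8 → extends → [1, 2, 4, 7, 8]
9 → extends → [1, 2, 4, 7, 8, 9]
Longest strictly increasing subsequence has length 6, so deletions = 10 − 6 = 4.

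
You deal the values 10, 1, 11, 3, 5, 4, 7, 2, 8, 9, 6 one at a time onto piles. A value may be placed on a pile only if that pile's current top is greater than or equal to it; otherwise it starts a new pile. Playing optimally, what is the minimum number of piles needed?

6

Place each on the leftmost legal pile:
10 → new pile 1 (tops now [10])
1 → pile 1 (tops now [1])
11 → new pile 2 (tops now [1, 11])
3 → pile 2 (tops now [1, 3])
5 → new pile 3 (tops now [1, 3, 5])
4 → pile 3 (tops now [1, 3, 4])
7 → new pile 4 (tops now [1, 3, 4, 7])
2 → pile 2 (tops now [1, 2, 4, 7])
8 → new pile 5 (tops now [1, 2, 4, 7, 8])
9 → new pile 6 (tops now [1, 2, 4, 7, 8, 9])
6 → pile 4 (tops now [1, 2, 4, 6, 8, 9])
Six piles.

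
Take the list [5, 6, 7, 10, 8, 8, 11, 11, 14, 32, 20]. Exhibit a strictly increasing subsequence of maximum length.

Patience tails give the LIS length; then backtrack through the dp parents:
5 → extends → [5]
6 → extends → [5, 6]
7 → extends → [5, 6, 7]
10 → extends → [5, 6, 7, 10]
8 → replaces 10 → [5, 6, 7, 8]
8 → already a tail → [5, 6, 7, 8]
11 → extends → [5, 6, 7, 8, 11]
11 → already a tail → [5, 6, 7, 8, 11]
14 → extends → [5, 6, 7, 8, 11, 14]
32 → extends → [5, 6, 7, 8, 11, 14, 32]
20 → replaces 32 → [5, 6, 7, 8, 11, 14, 20]
Length 7; one witness is 5, 6, 7, 10, 11, 14, 32.

5, 6, 7, 10, 11, 14, 32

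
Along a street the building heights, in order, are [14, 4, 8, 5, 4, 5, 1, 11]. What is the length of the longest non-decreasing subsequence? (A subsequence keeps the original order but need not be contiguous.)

Track the smallest tail for each achievable length (allowing ties):
14 → extends → [14]
4 → replaces 14 → [4]
8 → extends → [4, 8]
5 → replaces 8 → [4, 5]
4 → replaces 5 → [4, 4]
5 → extends → [4, 4, 5]
1 → replaces 4 → [1, 4, 5]
11 → extends → [1, 4, 5, 11]
Four tails, so the longest non-decreasing subsequence has length 4 (e.g. 4, 5, 5, 11).

4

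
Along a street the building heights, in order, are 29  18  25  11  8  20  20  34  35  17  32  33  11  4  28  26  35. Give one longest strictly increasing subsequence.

Patience tails give the LIS length; then backtrack through the dp parents:
29 → extends → [29]
18 → replaces 29 → [18]
25 → extends → [18, 25]
11 → replaces 18 → [11, 25]
8 → replaces 11 → [8, 25]
20 → replaces 25 → [8, 20]
20 → already a tail → [8, 20]
34 → extends → [8, 20, 34]
35 → extends → [8, 20, 34, 35]
17 → replaces 20 → [8, 17, 34, 35]
32 → replaces 34 → [8, 17, 32, 35]
33 → replaces 35 → [8, 17, 32, 33]
11 → replaces 17 → [8, 11, 32, 33]
4 → replaces 8 → [4, 11, 32, 33]
28 → replaces 32 → [4, 11, 28, 33]
26 → replaces 28 → [4, 11, 26, 33]
35 → extends → [4, 11, 26, 33, 35]
Length 5; one witness is 18, 25, 32, 33, 35.

18, 25, 32, 33, 35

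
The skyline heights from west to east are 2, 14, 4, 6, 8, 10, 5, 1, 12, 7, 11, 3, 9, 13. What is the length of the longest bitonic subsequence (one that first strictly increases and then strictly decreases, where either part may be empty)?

inc[i] = longest strictly increasing subsequence ending at i; dec[i] = longest strictly decreasing subsequence starting at i:
i:      1  2  3  4  5  6  7  8  9 10 11 12 13 14
a[i]:   2 14  4  6  8 10  5  1 12  7 11  3  9 13
inc:    1  2  2  3  4  5  3  1  6  4  6  2  5  7
dec:    2  4  2  3  3  3  2  1  3  2  2  1  1  1
Best peak at i=9 (value 12): inc=6, dec=3, length 6+3−1 = 8.

8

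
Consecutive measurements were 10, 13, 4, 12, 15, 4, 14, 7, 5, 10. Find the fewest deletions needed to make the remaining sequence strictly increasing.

7

Fewest deletions = n − (longest strictly increasing subsequence).
i:      1  2  3  4  5  6  7  8  9 10
a[i]:  10 13  4 12 15  4 14  7  5 10
dp:     1  2  1  2  3  1  3  2  2  3
max dp = 3, so deletions = 10 − 3 = 7.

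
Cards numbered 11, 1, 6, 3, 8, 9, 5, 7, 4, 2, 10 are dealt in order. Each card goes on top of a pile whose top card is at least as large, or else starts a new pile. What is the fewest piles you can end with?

Place each on the leftmost legal pile:
11 → new pile 1 (tops now [11])
1 → pile 1 (tops now [1])
6 → new pile 2 (tops now [1, 6])
3 → pile 2 (tops now [1, 3])
8 → new pile 3 (tops now [1, 3, 8])
9 → new pile 4 (tops now [1, 3, 8, 9])
5 → pile 3 (tops now [1, 3, 5, 9])
7 → pile 4 (tops now [1, 3, 5, 7])
4 → pile 3 (tops now [1, 3, 4, 7])
2 → pile 2 (tops now [1, 2, 4, 7])
10 → new pile 5 (tops now [1, 2, 4, 7, 10])
Five piles.

5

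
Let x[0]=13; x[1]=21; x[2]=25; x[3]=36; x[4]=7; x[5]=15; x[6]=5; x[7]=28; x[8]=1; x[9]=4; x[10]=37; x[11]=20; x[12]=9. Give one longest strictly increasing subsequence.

13, 21, 25, 36, 37

Patience tails give the LIS length; then backtrack through the dp parents:
13 → extends → [13]
21 → extends → [13, 21]
25 → extends → [13, 21, 25]
36 → extends → [13, 21, 25, 36]
7 → replaces 13 → [7, 21, 25, 36]
15 → replaces 21 → [7, 15, 25, 36]
5 → replaces 7 → [5, 15, 25, 36]
28 → replaces 36 → [5, 15, 25, 28]
1 → replaces 5 → [1, 15, 25, 28]
4 → replaces 15 → [1, 4, 25, 28]
37 → extends → [1, 4, 25, 28, 37]
20 → replaces 25 → [1, 4, 20, 28, 37]
9 → replaces 20 → [1, 4, 9, 28, 37]
Length 5; one witness is 13, 21, 25, 36, 37.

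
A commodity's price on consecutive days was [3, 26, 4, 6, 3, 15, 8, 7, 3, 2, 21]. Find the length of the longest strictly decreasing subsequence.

Negate each value so 'decreasing' becomes 'increasing', then run patience tails on the negated sequence:
-3 → extends → [-3]
-26 → replaces -3 → [-26]
-4 → extends → [-26, -4]
-6 → replaces -4 → [-26, -6]
-3 → extends → [-26, -6, -3]
-15 → replaces -6 → [-26, -15, -3]
-8 → replaces -3 → [-26, -15, -8]
-7 → extends → [-26, -15, -8, -7]
-3 → extends → [-26, -15, -8, -7, -3]
-2 → extends → [-26, -15, -8, -7, -3, -2]
-21 → replaces -15 → [-26, -21, -8, -7, -3, -2]
Six tails, so the longest strictly decreasing subsequence of the original has length 6.

6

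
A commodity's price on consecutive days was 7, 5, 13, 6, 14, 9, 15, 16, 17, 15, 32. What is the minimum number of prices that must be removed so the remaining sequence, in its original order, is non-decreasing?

4

Fewest deletions = n − (longest non-decreasing subsequence).
Patience tails:
7 → extends → [7]
5 → replaces 7 → [5]
13 → extends → [5, 13]
6 → replaces 13 → [5, 6]
14 → extends → [5, 6, 14]
9 → replaces 14 → [5, 6, 9]
15 → extends → [5, 6, 9, 15]
16 → extends → [5, 6, 9, 15, 16]
17 → extends → [5, 6, 9, 15, 16, 17]
15 → replaces 16 → [5, 6, 9, 15, 15, 17]
32 → extends → [5, 6, 9, 15, 15, 17, 32]
Longest non-decreasing subsequence has length 7, so deletions = 11 − 7 = 4.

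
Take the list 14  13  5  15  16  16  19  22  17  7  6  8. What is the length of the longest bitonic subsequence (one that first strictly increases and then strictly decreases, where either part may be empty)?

inc[i] = longest strictly increasing subsequence ending at i; dec[i] = longest strictly decreasing subsequence starting at i:
i:      1  2  3  4  5  6  7  8  9 10 11 12
a[i]:  14 13  5 15 16 16 19 22 17  7  6  8
inc:    1  1  1  2  3  3  4  5  4  2  2  3
dec:    4  3  1  3  3  3  4  4  3  2  1  1
Best peak at i=8 (value 22): inc=5, dec=4, length 5+4−1 = 8.

8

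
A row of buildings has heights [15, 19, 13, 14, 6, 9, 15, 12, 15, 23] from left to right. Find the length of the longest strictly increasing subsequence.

5

Track the smallest tail for each achievable length (strict):
15 → extends → [15]
19 → extends → [15, 19]
13 → replaces 15 → [13, 19]
14 → replaces 19 → [13, 14]
6 → replaces 13 → [6, 14]
9 → replaces 14 → [6, 9]
15 → extends → [6, 9, 15]
12 → replaces 15 → [6, 9, 12]
15 → extends → [6, 9, 12, 15]
23 → extends → [6, 9, 12, 15, 23]
Five tails, so the longest strictly increasing subsequence has length 5 (e.g. 6, 9, 12, 15, 23).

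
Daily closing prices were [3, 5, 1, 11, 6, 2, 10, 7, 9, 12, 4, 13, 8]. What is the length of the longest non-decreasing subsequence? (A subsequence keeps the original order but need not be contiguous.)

7

Track the smallest tail for each achievable length (allowing ties):
3 → extends → [3]
5 → extends → [3, 5]
1 → replaces 3 → [1, 5]
11 → extends → [1, 5, 11]
6 → replaces 11 → [1, 5, 6]
2 → replaces 5 → [1, 2, 6]
10 → extends → [1, 2, 6, 10]
7 → replaces 10 → [1, 2, 6, 7]
9 → extends → [1, 2, 6, 7, 9]
12 → extends → [1, 2, 6, 7, 9, 12]
4 → replaces 6 → [1, 2, 4, 7, 9, 12]
13 → extends → [1, 2, 4, 7, 9, 12, 13]
8 → replaces 9 → [1, 2, 4, 7, 8, 12, 13]
Seven tails, so the longest non-decreasing subsequence has length 7 (e.g. 3, 5, 6, 7, 9, 12, 13).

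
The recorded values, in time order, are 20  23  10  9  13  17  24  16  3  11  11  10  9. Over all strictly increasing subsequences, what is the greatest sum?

Let S[i] be the best sum of a strictly increasing subsequence ending at i:
i:      1  2  3  4  5  6  7  8  9 10 11 12 13
a[i]:  20 23 10  9 13 17 24 16  3 11 11 10  9
S:     20 43 10  9 23 40 67 39  3 21 21 19 12
Maximum is 67 (e.g. 20 + 23 + 24).

67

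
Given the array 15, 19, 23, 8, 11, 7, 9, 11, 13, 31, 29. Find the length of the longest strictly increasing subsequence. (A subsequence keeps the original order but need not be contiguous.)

5

Let dp[i] be the length of the longest such subsequence ending at index i:
i:      1  2  3  4  5  6  7  8  9 10 11
a[i]:  15 19 23  8 11  7  9 11 13 31 29
dp:     1  2  3  1  2  1  2  3  4  5  5
Maximum dp value is 5.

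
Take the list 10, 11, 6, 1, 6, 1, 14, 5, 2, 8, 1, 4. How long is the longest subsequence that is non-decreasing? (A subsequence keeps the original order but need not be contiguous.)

Track the smallest tail for each achievable length (allowing ties):
10 → extends → [10]
11 → extends → [10, 11]
6 → replaces 10 → [6, 11]
1 → replaces 6 → [1, 11]
6 → replaces 11 → [1, 6]
1 → replaces 6 → [1, 1]
14 → extends → [1, 1, 14]
5 → replaces 14 → [1, 1, 5]
2 → replaces 5 → [1, 1, 2]
8 → extends → [1, 1, 2, 8]
1 → replaces 2 → [1, 1, 1, 8]
4 → replaces 8 → [1, 1, 1, 4]
Four tails, so the longest non-decreasing subsequence has length 4 (e.g. 1, 1, 5, 8).

4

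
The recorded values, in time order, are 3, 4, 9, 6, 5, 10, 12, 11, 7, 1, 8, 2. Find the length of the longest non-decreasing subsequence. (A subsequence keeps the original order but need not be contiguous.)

5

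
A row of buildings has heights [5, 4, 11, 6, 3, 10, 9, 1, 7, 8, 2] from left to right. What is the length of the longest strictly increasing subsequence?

Let dp[i] be the length of the longest such subsequence ending at index i:
i:      1  2  3  4  5  6  7  8  9 10 11
a[i]:   5  4 11  6  3 10  9  1  7  8  2
dp:     1  1  2  2  1  3  3  1  3  4  2
Maximum dp value is 4.

4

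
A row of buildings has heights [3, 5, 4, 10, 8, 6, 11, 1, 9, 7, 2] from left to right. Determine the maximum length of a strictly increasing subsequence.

Let dp[i] be the length of the longest such subsequence ending at index i:
i:      1  2  3  4  5  6  7  8  9 10 11
a[i]:   3  5  4 10  8  6 11  1  9  7  2
dp:     1  2  2  3  3  3  4  1  4  4  2
Maximum dp value is 4.

4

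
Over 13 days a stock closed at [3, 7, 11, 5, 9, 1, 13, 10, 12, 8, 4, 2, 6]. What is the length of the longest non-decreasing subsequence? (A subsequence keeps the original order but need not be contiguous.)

5

Track the smallest tail for each achievable length (allowing ties):
3 → extends → [3]
7 → extends → [3, 7]
11 → extends → [3, 7, 11]
5 → replaces 7 → [3, 5, 11]
9 → replaces 11 → [3, 5, 9]
1 → replaces 3 → [1, 5, 9]
13 → extends → [1, 5, 9, 13]
10 → replaces 13 → [1, 5, 9, 10]
12 → extends → [1, 5, 9, 10, 12]
8 → replaces 9 → [1, 5, 8, 10, 12]
4 → replaces 5 → [1, 4, 8, 10, 12]
2 → replaces 4 → [1, 2, 8, 10, 12]
6 → replaces 8 → [1, 2, 6, 10, 12]
Five tails, so the longest non-decreasing subsequence has length 5 (e.g. 3, 7, 9, 10, 12).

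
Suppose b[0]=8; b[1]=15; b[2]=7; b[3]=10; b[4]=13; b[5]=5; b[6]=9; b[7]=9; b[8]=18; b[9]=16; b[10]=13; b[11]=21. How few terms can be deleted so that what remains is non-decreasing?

7

Fewest deletions = n − (longest non-decreasing subsequence).
i:      0  1  2  3  4  5  6  7  8  9 10 11
b[i]:   8 15  7 10 13  5  9  9 18 16 13 21
dp:     1  2  1  2  3  1  2  3  4  4  4  5
max dp = 5, so deletions = 12 − 5 = 7.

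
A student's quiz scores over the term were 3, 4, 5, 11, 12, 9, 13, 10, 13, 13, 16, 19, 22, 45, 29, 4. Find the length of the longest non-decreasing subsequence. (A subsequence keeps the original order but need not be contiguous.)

12

Track the smallest tail for each achievable length (allowing ties):
3 → extends → [3]
4 → extends → [3, 4]
5 → extends → [3, 4, 5]
11 → extends → [3, 4, 5, 11]
12 → extends → [3, 4, 5, 11, 12]
9 → replaces 11 → [3, 4, 5, 9, 12]
13 → extends → [3, 4, 5, 9, 12, 13]
10 → replaces 12 → [3, 4, 5, 9, 10, 13]
13 → extends → [3, 4, 5, 9, 10, 13, 13]
13 → extends → [3, 4, 5, 9, 10, 13, 13, 13]
16 → extends → [3, 4, 5, 9, 10, 13, 13, 13, 16]
19 → extends → [3, 4, 5, 9, 10, 13, 13, 13, 16, 19]
22 → extends → [3, 4, 5, 9, 10, 13, 13, 13, 16, 19, 22]
45 → extends → [3, 4, 5, 9, 10, 13, 13, 13, 16, 19, 22, 45]
29 → replaces 45 → [3, 4, 5, 9, 10, 13, 13, 13, 16, 19, 22, 29]
4 → replaces 5 → [3, 4, 4, 9, 10, 13, 13, 13, 16, 19, 22, 29]
Twelve tails, so the longest non-decreasing subsequence has length 12 (e.g. 3, 4, 5, 11, 12, 13, 13, 13, 16, 19, 22, 45).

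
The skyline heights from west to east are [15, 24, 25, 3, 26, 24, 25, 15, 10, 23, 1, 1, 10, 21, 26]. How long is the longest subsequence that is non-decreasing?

5

Let dp[i] be the length of the longest such subsequence ending at index i:
i:      1  2  3  4  5  6  7  8  9 10 11 12 13 14 15
a[i]:  15 24 25  3 26 24 25 15 10 23  1  1 10 21 26
dp:     1  2  3  1  4  3  4  2  2  3  1  2  3  4  5
Maximum dp value is 5.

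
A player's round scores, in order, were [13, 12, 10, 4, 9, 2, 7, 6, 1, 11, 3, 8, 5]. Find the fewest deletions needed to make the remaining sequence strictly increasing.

10

Fewest deletions = n − (longest strictly increasing subsequence).
Patience tails:
13 → extends → [13]
12 → replaces 13 → [12]
10 → replaces 12 → [10]
4 → replaces 10 → [4]
9 → extends → [4, 9]
2 → replaces 4 → [2, 9]
7 → replaces 9 → [2, 7]
6 → replaces 7 → [2, 6]
1 → replaces 2 → [1, 6]
11 → extends → [1, 6, 11]
3 → replaces 6 → [1, 3, 11]
8 → replaces 11 → [1, 3, 8]
5 → replaces 8 → [1, 3, 5]
Longest strictly increasing subsequence has length 3, so deletions = 13 − 3 = 10.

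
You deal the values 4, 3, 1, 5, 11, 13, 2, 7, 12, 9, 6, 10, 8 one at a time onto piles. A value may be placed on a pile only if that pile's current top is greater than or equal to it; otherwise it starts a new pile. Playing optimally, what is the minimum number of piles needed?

Place each on the leftmost legal pile:
4 → new pile 1 (tops now [4])
3 → pile 1 (tops now [3])
1 → pile 1 (tops now [1])
5 → new pile 2 (tops now [1, 5])
11 → new pile 3 (tops now [1, 5, 11])
13 → new pile 4 (tops now [1, 5, 11, 13])
2 → pile 2 (tops now [1, 2, 11, 13])
7 → pile 3 (tops now [1, 2, 7, 13])
12 → pile 4 (tops now [1, 2, 7, 12])
9 → pile 4 (tops now [1, 2, 7, 9])
6 → pile 3 (tops now [1, 2, 6, 9])
10 → new pile 5 (tops now [1, 2, 6, 9, 10])
8 → pile 4 (tops now [1, 2, 6, 8, 10])
Five piles.

5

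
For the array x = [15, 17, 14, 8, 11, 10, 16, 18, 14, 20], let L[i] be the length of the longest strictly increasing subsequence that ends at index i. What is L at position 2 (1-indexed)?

2

dp[i] = 1 + max{dp[j] : j<i, x[j]<x[i]} (or 1 if no such j):
i:      1  2  3  4  5  6  7  8  9 10
x[i]:  15 17 14  8 11 10 16 18 14 20
dp:     1  2  1  1  2  2  3  4  3  5
At index 2 the value is 2.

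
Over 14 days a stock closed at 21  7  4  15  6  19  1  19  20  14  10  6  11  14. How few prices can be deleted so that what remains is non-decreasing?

Fewest deletions = n − (longest non-decreasing subsequence).
Patience tails:
21 → extends → [21]
7 → replaces 21 → [7]
4 → replaces 7 → [4]
15 → extends → [4, 15]
6 → replaces 15 → [4, 6]
19 → extends → [4, 6, 19]
1 → replaces 4 → [1, 6, 19]
19 → extends → [1, 6, 19, 19]
20 → extends → [1, 6, 19, 19, 20]
14 → replaces 19 → [1, 6, 14, 19, 20]
10 → replaces 14 → [1, 6, 10, 19, 20]
6 → replaces 10 → [1, 6, 6, 19, 20]
11 → replaces 19 → [1, 6, 6, 11, 20]
14 → replaces 20 → [1, 6, 6, 11, 14]
Longest non-decreasing subsequence has length 5, so deletions = 14 − 5 = 9.

9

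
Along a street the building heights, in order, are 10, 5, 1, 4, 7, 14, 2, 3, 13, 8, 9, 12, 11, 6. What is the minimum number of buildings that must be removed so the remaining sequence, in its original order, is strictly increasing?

Fewest deletions = n − (longest strictly increasing subsequence).
Patience tails:
10 → extends → [10]
5 → replaces 10 → [5]
1 → replaces 5 → [1]
4 → extends → [1, 4]
7 → extends → [1, 4, 7]
14 → extends → [1, 4, 7, 14]
2 → replaces 4 → [1, 2, 7, 14]
3 → replaces 7 → [1, 2, 3, 14]
13 → replaces 14 → [1, 2, 3, 13]
8 → replaces 13 → [1, 2, 3, 8]
9 → extends → [1, 2, 3, 8, 9]
12 → extends → [1, 2, 3, 8, 9, 12]
11 → replaces 12 → [1, 2, 3, 8, 9, 11]
6 → replaces 8 → [1, 2, 3, 6, 9, 11]
Longest strictly increasing subsequence has length 6, so deletions = 14 − 6 = 8.

8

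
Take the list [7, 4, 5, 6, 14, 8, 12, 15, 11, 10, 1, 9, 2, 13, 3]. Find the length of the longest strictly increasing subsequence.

Track the smallest tail for each achievable length (strict):
7 → extends → [7]
4 → replaces 7 → [4]
5 → extends → [4, 5]
6 → extends → [4, 5, 6]
14 → extends → [4, 5, 6, 14]
8 → replaces 14 → [4, 5, 6, 8]
12 → extends → [4, 5, 6, 8, 12]
15 → extends → [4, 5, 6, 8, 12, 15]
11 → replaces 12 → [4, 5, 6, 8, 11, 15]
10 → replaces 11 → [4, 5, 6, 8, 10, 15]
1 → replaces 4 → [1, 5, 6, 8, 10, 15]
9 → replaces 10 → [1, 5, 6, 8, 9, 15]
2 → replaces 5 → [1, 2, 6, 8, 9, 15]
13 → replaces 15 → [1, 2, 6, 8, 9, 13]
3 → replaces 6 → [1, 2, 3, 8, 9, 13]
Six tails, so the longest strictly increasing subsequence has length 6 (e.g. 4, 5, 6, 8, 12, 15).

6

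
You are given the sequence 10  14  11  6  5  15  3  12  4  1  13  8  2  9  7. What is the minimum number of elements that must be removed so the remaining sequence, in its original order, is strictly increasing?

11

Fewest deletions = n − (longest strictly increasing subsequence).
i:      1  2  3  4  5  6  7  8  9 10 11 12 13 14 15
a[i]:  10 14 11  6  5 15  3 12  4  1 13  8  2  9  7
dp:     1  2  2  1  1  3  1  3  2  1  4  3  2  4  3
max dp = 4, so deletions = 15 − 4 = 11.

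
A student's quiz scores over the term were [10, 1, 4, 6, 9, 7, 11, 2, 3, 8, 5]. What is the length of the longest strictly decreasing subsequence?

4

Let dp[i] be the longest strictly decreasing subsequence ending at i:
i:      1  2  3  4  5  6  7  8  9 10 11
a[i]:  10  1  4  6  9  7 11  2  3  8  5
dp:     1  2  2  2  2  3  1  4  4  3  4
Maximum is 4.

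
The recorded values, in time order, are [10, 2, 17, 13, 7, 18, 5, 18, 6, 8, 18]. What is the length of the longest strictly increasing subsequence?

5

Track the smallest tail for each achievable length (strict):
10 → extends → [10]
2 → replaces 10 → [2]
17 → extends → [2, 17]
13 → replaces 17 → [2, 13]
7 → replaces 13 → [2, 7]
18 → extends → [2, 7, 18]
5 → replaces 7 → [2, 5, 18]
18 → already a tail → [2, 5, 18]
6 → replaces 18 → [2, 5, 6]
8 → extends → [2, 5, 6, 8]
18 → extends → [2, 5, 6, 8, 18]
Five tails, so the longest strictly increasing subsequence has length 5 (e.g. 2, 5, 6, 8, 18).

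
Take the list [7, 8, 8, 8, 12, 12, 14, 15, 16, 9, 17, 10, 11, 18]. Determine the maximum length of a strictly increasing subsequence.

8

Let dp[i] be the length of the longest such subsequence ending at index i:
i:      1  2  3  4  5  6  7  8  9 10 11 12 13 14
a[i]:   7  8  8  8 12 12 14 15 16  9 17 10 11 18
dp:     1  2  2  2  3  3  4  5  6  3  7  4  5  8
Maximum dp value is 8.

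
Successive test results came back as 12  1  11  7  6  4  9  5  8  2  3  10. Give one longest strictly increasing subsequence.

1, 4, 5, 8, 10

Patience tails give the LIS length; then backtrack through the dp parents:
12 → extends → [12]
1 → replaces 12 → [1]
11 → extends → [1, 11]
7 → replaces 11 → [1, 7]
6 → replaces 7 → [1, 6]
4 → replaces 6 → [1, 4]
9 → extends → [1, 4, 9]
5 → replaces 9 → [1, 4, 5]
8 → extends → [1, 4, 5, 8]
2 → replaces 4 → [1, 2, 5, 8]
3 → replaces 5 → [1, 2, 3, 8]
10 → extends → [1, 2, 3, 8, 10]
Length 5; one witness is 1, 4, 5, 8, 10.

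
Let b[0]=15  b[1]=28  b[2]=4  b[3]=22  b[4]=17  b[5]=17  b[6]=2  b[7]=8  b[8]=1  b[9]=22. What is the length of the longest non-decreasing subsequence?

4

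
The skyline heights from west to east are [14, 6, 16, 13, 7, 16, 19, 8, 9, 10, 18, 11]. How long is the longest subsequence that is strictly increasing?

Let dp[i] be the length of the longest such subsequence ending at index i:
i:      1  2  3  4  5  6  7  8  9 10 11 12
a[i]:  14  6 16 13  7 16 19  8  9 10 18 11
dp:     1  1  2  2  2  3  4  3  4  5  6  6
Maximum dp value is 6.

6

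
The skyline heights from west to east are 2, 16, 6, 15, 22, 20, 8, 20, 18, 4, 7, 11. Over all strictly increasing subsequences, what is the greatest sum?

Let S[i] be the best sum of a strictly increasing subsequence ending at i:
i:      1  2  3  4  5  6  7  8  9 10 11 12
a[i]:   2 16  6 15 22 20  8 20 18  4  7 11
S:      2 18  8 23 45 43 16 43 41  6 15 27
Maximum is 45 (e.g. 2 + 6 + 15 + 22).

45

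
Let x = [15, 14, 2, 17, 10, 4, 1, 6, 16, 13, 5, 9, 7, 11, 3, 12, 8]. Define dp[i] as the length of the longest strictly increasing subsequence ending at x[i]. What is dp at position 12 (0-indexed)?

dp[i] = 1 + max{dp[j] : j<i, x[j]<x[i]} (or 1 if no such j):
i:      0  1  2  3  4  5  6  7  8  9 10 11 12 13 14 15 16
x[i]:  15 14  2 17 10  4  1  6 16 13  5  9  7 11  3 12  8
dp:     1  1  1  2  2  2  1  3  4  4  3  4  4  5  2  6  5
At index 12 the value is 4.

4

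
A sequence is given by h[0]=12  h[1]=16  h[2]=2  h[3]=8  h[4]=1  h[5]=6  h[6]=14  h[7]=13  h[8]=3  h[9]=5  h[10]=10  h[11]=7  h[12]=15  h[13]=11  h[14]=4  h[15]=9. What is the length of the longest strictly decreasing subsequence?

6

Negate each value so 'decreasing' becomes 'increasing', then run patience tails on the negated sequence:
-12 → extends → [-12]
-16 → replaces -12 → [-16]
-2 → extends → [-16, -2]
-8 → replaces -2 → [-16, -8]
-1 → extends → [-16, -8, -1]
-6 → replaces -1 → [-16, -8, -6]
-14 → replaces -8 → [-16, -14, -6]
-13 → replaces -6 → [-16, -14, -13]
-3 → extends → [-16, -14, -13, -3]
-5 → replaces -3 → [-16, -14, -13, -5]
-10 → replaces -5 → [-16, -14, -13, -10]
-7 → extends → [-16, -14, -13, -10, -7]
-15 → replaces -14 → [-16, -15, -13, -10, -7]
-11 → replaces -10 → [-16, -15, -13, -11, -7]
-4 → extends → [-16, -15, -13, -11, -7, -4]
-9 → replaces -7 → [-16, -15, -13, -11, -9, -4]
Six tails, so the longest strictly decreasing subsequence of the original has length 6.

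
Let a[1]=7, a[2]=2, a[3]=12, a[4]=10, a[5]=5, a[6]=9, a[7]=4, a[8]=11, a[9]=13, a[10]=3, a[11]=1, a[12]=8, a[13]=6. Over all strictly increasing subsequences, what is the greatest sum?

41

Let S[i] be the best sum of a strictly increasing subsequence ending at i:
i:      1  2  3  4  5  6  7  8  9 10 11 12 13
a[i]:   7  2 12 10  5  9  4 11 13  3  1  8  6
S:      7  2 19 17  7 16  6 28 41  5  1 15 13
Maximum is 41 (e.g. 7 + 10 + 11 + 13).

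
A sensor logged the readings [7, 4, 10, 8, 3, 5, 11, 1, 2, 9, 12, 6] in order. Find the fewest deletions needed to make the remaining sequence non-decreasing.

8

Fewest deletions = n − (longest non-decreasing subsequence).
Patience tails:
7 → extends → [7]
4 → replaces 7 → [4]
10 → extends → [4, 10]
8 → replaces 10 → [4, 8]
3 → replaces 4 → [3, 8]
5 → replaces 8 → [3, 5]
11 → extends → [3, 5, 11]
1 → replaces 3 → [1, 5, 11]
2 → replaces 5 → [1, 2, 11]
9 → replaces 11 → [1, 2, 9]
12 → extends → [1, 2, 9, 12]
6 → replaces 9 → [1, 2, 6, 12]
Longest non-decreasing subsequence has length 4, so deletions = 12 − 4 = 8.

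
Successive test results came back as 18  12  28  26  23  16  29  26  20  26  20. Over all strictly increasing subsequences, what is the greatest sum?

75

Let S[i] be the best sum of a strictly increasing subsequence ending at i:
i:      1  2  3  4  5  6  7  8  9 10 11
a[i]:  18 12 28 26 23 16 29 26 20 26 20
S:     18 12 46 44 41 28 75 67 48 74 48
Maximum is 75 (e.g. 18 + 28 + 29).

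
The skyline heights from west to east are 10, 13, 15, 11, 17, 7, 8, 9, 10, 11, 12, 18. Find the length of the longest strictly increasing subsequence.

7

Track the smallest tail for each achievable length (strict):
10 → extends → [10]
13 → extends → [10, 13]
15 → extends → [10, 13, 15]
11 → replaces 13 → [10, 11, 15]
17 → extends → [10, 11, 15, 17]
7 → replaces 10 → [7, 11, 15, 17]
8 → replaces 11 → [7, 8, 15, 17]
9 → replaces 15 → [7, 8, 9, 17]
10 → replaces 17 → [7, 8, 9, 10]
11 → extends → [7, 8, 9, 10, 11]
12 → extends → [7, 8, 9, 10, 11, 12]
18 → extends → [7, 8, 9, 10, 11, 12, 18]
Seven tails, so the longest strictly increasing subsequence has length 7 (e.g. 7, 8, 9, 10, 11, 12, 18).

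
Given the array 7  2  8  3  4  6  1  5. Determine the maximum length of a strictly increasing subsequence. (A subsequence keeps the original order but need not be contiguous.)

4

Let dp[i] be the length of the longest such subsequence ending at index i:
i:     1 2 3 4 5 6 7 8
a[i]:  7 2 8 3 4 6 1 5
dp:    1 1 2 2 3 4 1 4
Maximum dp value is 4.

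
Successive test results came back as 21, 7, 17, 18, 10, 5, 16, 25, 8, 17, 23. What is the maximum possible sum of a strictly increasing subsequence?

Let S[i] be the best sum of a strictly increasing subsequence ending at i:
i:      1  2  3  4  5  6  7  8  9 10 11
a[i]:  21  7 17 18 10  5 16 25  8 17 23
S:     21  7 24 42 17  5 33 67 15 50 73
Maximum is 73 (e.g. 7 + 10 + 16 + 17 + 23).

73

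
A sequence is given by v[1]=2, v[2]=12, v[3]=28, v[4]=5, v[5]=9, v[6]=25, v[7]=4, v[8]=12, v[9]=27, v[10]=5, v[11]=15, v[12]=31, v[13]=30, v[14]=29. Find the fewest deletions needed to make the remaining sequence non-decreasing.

Fewest deletions = n − (longest non-decreasing subsequence).
Patience tails:
2 → extends → [2]
12 → extends → [2, 12]
28 → extends → [2, 12, 28]
5 → replaces 12 → [2, 5, 28]
9 → replaces 28 → [2, 5, 9]
25 → extends → [2, 5, 9, 25]
4 → replaces 5 → [2, 4, 9, 25]
12 → replaces 25 → [2, 4, 9, 12]
27 → extends → [2, 4, 9, 12, 27]
5 → replaces 9 → [2, 4, 5, 12, 27]
15 → replaces 27 → [2, 4, 5, 12, 15]
31 → extends → [2, 4, 5, 12, 15, 31]
30 → replaces 31 → [2, 4, 5, 12, 15, 30]
29 → replaces 30 → [2, 4, 5, 12, 15, 29]
Longest non-decreasing subsequence has length 6, so deletions = 14 − 6 = 8.

8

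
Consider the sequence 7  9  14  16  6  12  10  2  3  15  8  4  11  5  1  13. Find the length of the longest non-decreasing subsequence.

5

Track the smallest tail for each achievable length (allowing ties):
7 → extends → [7]
9 → extends → [7, 9]
14 → extends → [7, 9, 14]
16 → extends → [7, 9, 14, 16]
6 → replaces 7 → [6, 9, 14, 16]
12 → replaces 14 → [6, 9, 12, 16]
10 → replaces 12 → [6, 9, 10, 16]
2 → replaces 6 → [2, 9, 10, 16]
3 → replaces 9 → [2, 3, 10, 16]
15 → replaces 16 → [2, 3, 10, 15]
8 → replaces 10 → [2, 3, 8, 15]
4 → replaces 8 → [2, 3, 4, 15]
11 → replaces 15 → [2, 3, 4, 11]
5 → replaces 11 → [2, 3, 4, 5]
1 → replaces 2 → [1, 3, 4, 5]
13 → extends → [1, 3, 4, 5, 13]
Five tails, so the longest non-decreasing subsequence has length 5 (e.g. 7, 9, 10, 11, 13).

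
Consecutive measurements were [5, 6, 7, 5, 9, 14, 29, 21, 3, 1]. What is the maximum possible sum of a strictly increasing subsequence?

Let S[i] be the best sum of a strictly increasing subsequence ending at i:
i:      1  2  3  4  5  6  7  8  9 10
a[i]:   5  6  7  5  9 14 29 21  3  1
S:      5 11 18  5 27 41 70 62  3  1
Maximum is 70 (e.g. 5 + 6 + 7 + 9 + 14 + 29).

70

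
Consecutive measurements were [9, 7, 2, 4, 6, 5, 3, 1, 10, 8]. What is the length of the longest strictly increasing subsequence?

Let dp[i] be the length of the longest such subsequence ending at index i:
i:      1  2  3  4  5  6  7  8  9 10
a[i]:   9  7  2  4  6  5  3  1 10  8
dp:     1  1  1  2  3  3  2  1  4  4
Maximum dp value is 4.

4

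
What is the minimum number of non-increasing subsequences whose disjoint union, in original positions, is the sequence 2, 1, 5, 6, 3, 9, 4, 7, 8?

Place each on the leftmost legal pile:
2 → new pile 1 (tops now [2])
1 → pile 1 (tops now [1])
5 → new pile 2 (tops now [1, 5])
6 → new pile 3 (tops now [1, 5, 6])
3 → pile 2 (tops now [1, 3, 6])
9 → new pile 4 (tops now [1, 3, 6, 9])
4 → pile 3 (tops now [1, 3, 4, 9])
7 → pile 4 (tops now [1, 3, 4, 7])
8 → new pile 5 (tops now [1, 3, 4, 7, 8])
Five piles.

5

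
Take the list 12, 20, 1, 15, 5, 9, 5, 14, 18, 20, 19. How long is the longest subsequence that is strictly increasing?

6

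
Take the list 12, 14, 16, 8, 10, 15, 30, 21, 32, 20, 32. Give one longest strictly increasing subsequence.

Patience tails give the LIS length; then backtrack through the dp parents:
12 → extends → [12]
14 → extends → [12, 14]
16 → extends → [12, 14, 16]
8 → replaces 12 → [8, 14, 16]
10 → replaces 14 → [8, 10, 16]
15 → replaces 16 → [8, 10, 15]
30 → extends → [8, 10, 15, 30]
21 → replaces 30 → [8, 10, 15, 21]
32 → extends → [8, 10, 15, 21, 32]
20 → replaces 21 → [8, 10, 15, 20, 32]
32 → already a tail → [8, 10, 15, 20, 32]
Length 5; one witness is 12, 14, 16, 30, 32.

12, 14, 16, 30, 32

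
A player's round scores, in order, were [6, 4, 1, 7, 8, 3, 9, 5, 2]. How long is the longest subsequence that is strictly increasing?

4

Let dp[i] be the length of the longest such subsequence ending at index i:
i:     1 2 3 4 5 6 7 8 9
a[i]:  6 4 1 7 8 3 9 5 2
dp:    1 1 1 2 3 2 4 3 2
Maximum dp value is 4.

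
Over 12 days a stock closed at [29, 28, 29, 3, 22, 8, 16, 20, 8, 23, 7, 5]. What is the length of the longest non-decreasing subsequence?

5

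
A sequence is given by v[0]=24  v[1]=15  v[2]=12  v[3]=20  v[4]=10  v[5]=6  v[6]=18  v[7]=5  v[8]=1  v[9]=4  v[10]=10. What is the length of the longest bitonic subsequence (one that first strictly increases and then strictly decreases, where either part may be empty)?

inc[i] = longest strictly increasing subsequence ending at i; dec[i] = longest strictly decreasing subsequence starting at i:
i:      0  1  2  3  4  5  6  7  8  9 10
v[i]:  24 15 12 20 10  6 18  5  1  4 10
inc:    1  1  1  2  1  1  2  1  1  2  3
dec:    7  6  5  5  4  3  3  2  1  1  1
Best peak at i=0 (value 24): inc=1, dec=7, length 1+7−1 = 7.

7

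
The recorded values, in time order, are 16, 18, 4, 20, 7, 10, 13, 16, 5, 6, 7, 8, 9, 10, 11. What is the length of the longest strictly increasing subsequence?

8

Track the smallest tail for each achievable length (strict):
16 → extends → [16]
18 → extends → [16, 18]
4 → replaces 16 → [4, 18]
20 → extends → [4, 18, 20]
7 → replaces 18 → [4, 7, 20]
10 → replaces 20 → [4, 7, 10]
13 → extends → [4, 7, 10, 13]
16 → extends → [4, 7, 10, 13, 16]
5 → replaces 7 → [4, 5, 10, 13, 16]
6 → replaces 10 → [4, 5, 6, 13, 16]
7 → replaces 13 → [4, 5, 6, 7, 16]
8 → replaces 16 → [4, 5, 6, 7, 8]
9 → extends → [4, 5, 6, 7, 8, 9]
10 → extends → [4, 5, 6, 7, 8, 9, 10]
11 → extends → [4, 5, 6, 7, 8, 9, 10, 11]
Eight tails, so the longest strictly increasing subsequence has length 8 (e.g. 4, 5, 6, 7, 8, 9, 10, 11).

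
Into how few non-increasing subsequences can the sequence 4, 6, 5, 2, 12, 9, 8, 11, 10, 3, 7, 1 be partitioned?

4

Place each on the leftmost legal pile:
4 → new pile 1 (tops now [4])
6 → new pile 2 (tops now [4, 6])
5 → pile 2 (tops now [4, 5])
2 → pile 1 (tops now [2, 5])
12 → new pile 3 (tops now [2, 5, 12])
9 → pile 3 (tops now [2, 5, 9])
8 → pile 3 (tops now [2, 5, 8])
11 → new pile 4 (tops now [2, 5, 8, 11])
10 → pile 4 (tops now [2, 5, 8, 10])
3 → pile 2 (tops now [2, 3, 8, 10])
7 → pile 3 (tops now [2, 3, 7, 10])
1 → pile 1 (tops now [1, 3, 7, 10])
Four piles.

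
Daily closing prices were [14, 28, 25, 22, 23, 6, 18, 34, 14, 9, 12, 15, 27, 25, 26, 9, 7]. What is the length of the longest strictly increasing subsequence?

6

Track the smallest tail for each achievable length (strict):
14 → extends → [14]
28 → extends → [14, 28]
25 → replaces 28 → [14, 25]
22 → replaces 25 → [14, 22]
23 → extends → [14, 22, 23]
6 → replaces 14 → [6, 22, 23]
18 → replaces 22 → [6, 18, 23]
34 → extends → [6, 18, 23, 34]
14 → replaces 18 → [6, 14, 23, 34]
9 → replaces 14 → [6, 9, 23, 34]
12 → replaces 23 → [6, 9, 12, 34]
15 → replaces 34 → [6, 9, 12, 15]
27 → extends → [6, 9, 12, 15, 27]
25 → replaces 27 → [6, 9, 12, 15, 25]
26 → extends → [6, 9, 12, 15, 25, 26]
9 → already a tail → [6, 9, 12, 15, 25, 26]
7 → replaces 9 → [6, 7, 12, 15, 25, 26]
Six tails, so the longest strictly increasing subsequence has length 6 (e.g. 6, 9, 12, 15, 25, 26).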